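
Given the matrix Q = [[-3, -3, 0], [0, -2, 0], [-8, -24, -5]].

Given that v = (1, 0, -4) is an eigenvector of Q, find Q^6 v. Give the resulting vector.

(729, 0, -2916)

First find the eigenvalue: Qv = (-3, 0, 12) = -3·(1, 0, -4), so λ = -3.
Then Q^6 v = λ^6·v = (-3)^6·(1, 0, -4) = 729·(1, 0, -4) = (729, 0, -2916).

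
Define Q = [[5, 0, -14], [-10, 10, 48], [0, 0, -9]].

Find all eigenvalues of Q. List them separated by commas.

-9, 5, 10

The characteristic polynomial is p(λ) = det(λI - Q).
Expanding along the first row, p(λ) = λ^3 - 6λ^2 - 85λ + 450.
Try λ = 5: p(5) = 0, so 5 is a root.
Dividing by (λ - 5) leaves λ^2 - λ - 90.
The quadratic factors as (λ + 9)·(λ - 10).
Eigenvalues: -9, 5, 10.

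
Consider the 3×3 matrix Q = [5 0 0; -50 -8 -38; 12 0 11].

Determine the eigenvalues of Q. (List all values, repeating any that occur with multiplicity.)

-8, 5, 11

Compute the characteristic polynomial p(λ) = det(λI - Q).
Expanding along the first row, p(λ) = λ^3 - 8λ^2 - 73λ + 440.
Try λ = 5: p(5) = 0, so 5 is a root.
Dividing by (λ - 5) leaves λ^2 - 3λ - 88.
The quadratic factors as (λ + 8)·(λ - 11).
Eigenvalues: -8, 5, 11.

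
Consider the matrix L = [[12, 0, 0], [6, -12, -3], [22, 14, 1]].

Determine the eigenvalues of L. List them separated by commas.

Set up det(sI - L) = 0.
Cofactor expansion gives p(s) = s^3 - s^2 - 102s - 360.
Try s = -5: p(-5) = 0, so -5 is a root.
Factor out (s + 5): p(s) = (s + 5)·(s^2 - 6s - 72).
The quadratic factors as (s + 6)·(s - 12).
Eigenvalues: -6, -5, 12.

-6, -5, 12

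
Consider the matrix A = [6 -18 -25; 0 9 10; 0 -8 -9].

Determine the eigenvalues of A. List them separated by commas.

Compute the characteristic polynomial p(μ) = det(μI - A).
Expanding the 3×3 determinant: p(μ) = μ^3 - 6μ^2 - μ + 6.
Since p(-1) = 0, μ = -1 is a root.
Dividing by (μ + 1) leaves μ^2 - 7μ + 6.
The quadratic factors as (μ - 1)·(μ - 6).
Eigenvalues: -1, 1, 6.

-1, 1, 6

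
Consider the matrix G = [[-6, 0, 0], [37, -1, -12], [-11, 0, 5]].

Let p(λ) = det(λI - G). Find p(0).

p(0) = det(0·I − G) = det(−G) = (−1)^3·det(G).
det(G) = 30, so p(0) = -30.

-30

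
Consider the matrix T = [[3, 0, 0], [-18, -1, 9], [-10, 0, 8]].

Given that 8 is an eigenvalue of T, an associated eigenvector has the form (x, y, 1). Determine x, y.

0, 1

We need (T - 8I)v = 0.
T - 8I = [[-5, 0, 0], [-18, -9, 9], [-10, 0, 0]].
Row 1: (-5)·x + (0)·y + (0)·1 = 0
Row 2: (-18)·x + (-9)·y + (9)·1 = 0
Row 3: (-10)·x + (0)·y + (0)·1 = 0
Solving gives x = 0, y = 1.
Check: T·(0, 1, 1) = (0, 8, 8) = 8·(0, 1, 1).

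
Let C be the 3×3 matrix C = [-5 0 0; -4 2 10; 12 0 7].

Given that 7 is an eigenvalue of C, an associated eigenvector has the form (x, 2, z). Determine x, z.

We need (C - 7I)v = 0.
C - 7I = [[-12, 0, 0], [-4, -5, 10], [12, 0, 0]].
Row 1: (-12)·x + (0)·2 + (0)·z = 0
Row 2: (-4)·x + (-5)·2 + (10)·z = 0
Row 3: (12)·x + (0)·2 + (0)·z = 0
Solving gives x = 0, z = 1.
Check: C·(0, 2, 1) = (0, 14, 7) = 7·(0, 2, 1).

0, 1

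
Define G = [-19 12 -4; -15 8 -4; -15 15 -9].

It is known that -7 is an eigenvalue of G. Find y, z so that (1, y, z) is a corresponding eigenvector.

1, 0

We need (G + 7I)v = 0.
G + 7I = [[-12, 12, -4], [-15, 15, -4], [-15, 15, -2]].
Row 1: (-12)·1 + (12)·y + (-4)·z = 0
Row 2: (-15)·1 + (15)·y + (-4)·z = 0
Row 3: (-15)·1 + (15)·y + (-2)·z = 0
Solving gives y = 1, z = 0.
Check: G·(1, 1, 0) = (-7, -7, 0) = -7·(1, 1, 0).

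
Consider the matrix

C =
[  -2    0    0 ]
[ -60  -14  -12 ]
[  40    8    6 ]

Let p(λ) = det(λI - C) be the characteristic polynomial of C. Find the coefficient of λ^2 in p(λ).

The coefficient of λ^2 of det(λI - C) is −trace(C).
trace(C) = (-2) + (-14) + (6) = -10, so the coefficient is 10.

10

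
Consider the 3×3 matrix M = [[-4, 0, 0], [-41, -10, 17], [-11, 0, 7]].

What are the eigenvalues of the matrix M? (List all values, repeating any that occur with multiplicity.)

-10, -4, 7

The characteristic polynomial is p(r) = det(rI - M).
Cofactor expansion gives p(r) = r^3 + 7r^2 - 58r - 280.
Rational-root test: r = -4 gives p(-4) = 0.
Factor out (r + 4): p(r) = (r + 4)·(r^2 + 3r - 70).
The quadratic factors as (r + 10)·(r - 7).
Eigenvalues: -10, -4, 7.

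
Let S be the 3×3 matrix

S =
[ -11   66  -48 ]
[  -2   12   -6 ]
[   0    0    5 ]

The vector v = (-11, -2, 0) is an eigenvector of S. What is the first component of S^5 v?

First find the eigenvalue: Sv = (-11, -2, 0) = 1·(-11, -2, 0), so λ = 1.
Then S^5 v = λ^5·v = 1^5·(-11, -2, 0) = 1·(-11, -2, 0) = (-11, -2, 0).

-11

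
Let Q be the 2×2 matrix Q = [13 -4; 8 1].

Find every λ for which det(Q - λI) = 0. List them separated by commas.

det(Q - μI) = (13 - μ)(1 - μ) - (-4)·(8) = μ^2 - 14μ + 45.
This factors as (μ - 5)·(μ - 9) = 0.
Eigenvalues: 5, 9.

5, 9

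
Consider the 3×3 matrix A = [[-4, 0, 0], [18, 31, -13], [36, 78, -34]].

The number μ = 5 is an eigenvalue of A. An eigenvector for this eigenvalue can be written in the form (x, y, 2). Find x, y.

0, 1

We need (A - 5I)v = 0.
A - 5I = [[-9, 0, 0], [18, 26, -13], [36, 78, -39]].
Row 1: (-9)·x + (0)·y + (0)·2 = 0
Row 2: (18)·x + (26)·y + (-13)·2 = 0
Row 3: (36)·x + (78)·y + (-39)·2 = 0
Solving gives x = 0, y = 1.
Check: A·(0, 1, 2) = (0, 5, 10) = 5·(0, 1, 2).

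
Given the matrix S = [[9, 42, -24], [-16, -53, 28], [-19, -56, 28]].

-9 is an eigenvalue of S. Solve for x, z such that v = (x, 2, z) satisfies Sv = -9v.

We need (S + 9I)v = 0.
S + 9I = [[18, 42, -24], [-16, -44, 28], [-19, -56, 37]].
Row 1: (18)·x + (42)·2 + (-24)·z = 0
Row 2: (-16)·x + (-44)·2 + (28)·z = 0
Row 3: (-19)·x + (-56)·2 + (37)·z = 0
Solving gives x = -2, z = 2.
Check: S·(-2, 2, 2) = (18, -18, -18) = -9·(-2, 2, 2).

-2, 2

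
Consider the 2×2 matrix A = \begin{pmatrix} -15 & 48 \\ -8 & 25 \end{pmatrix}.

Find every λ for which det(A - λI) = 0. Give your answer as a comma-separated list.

1, 9

det(A - tI) = (-15 - t)(25 - t) - (48)·(-8) = t^2 - 10t + 9.
This factors as (t - 1)·(t - 9) = 0.
Eigenvalues: 1, 9.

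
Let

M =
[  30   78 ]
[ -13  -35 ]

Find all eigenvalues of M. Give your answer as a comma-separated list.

-9, 4

det(M - μI) = (30 - μ)(-35 - μ) - (78)·(-13) = μ^2 + 5μ - 36.
This factors as (μ + 9)·(μ - 4) = 0.
Eigenvalues: -9, 4.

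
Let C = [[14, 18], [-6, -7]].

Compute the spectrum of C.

2, 5

det(C - tI) = (14 - t)(-7 - t) - (18)·(-6) = t^2 - 7t + 10.
This factors as (t - 2)·(t - 5) = 0.
Eigenvalues: 2, 5.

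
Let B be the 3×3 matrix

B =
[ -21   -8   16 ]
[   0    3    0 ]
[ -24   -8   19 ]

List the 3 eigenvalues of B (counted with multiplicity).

-5, 3, 3

Compute the characteristic polynomial p(μ) = det(μI - B).
Expanding the 3×3 determinant: p(μ) = μ^3 - μ^2 - 21μ + 45.
Rational-root test: μ = 3 gives p(3) = 0.
Dividing by (μ - 3) leaves μ^2 + 2μ - 15.
The quadratic factors as (μ + 5)·(μ - 3).
Eigenvalues: -5, 3, 3.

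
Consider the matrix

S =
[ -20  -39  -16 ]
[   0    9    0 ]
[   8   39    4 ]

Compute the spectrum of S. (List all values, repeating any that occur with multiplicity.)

-12, -4, 9

Set up det(lambda·I - S) = 0.
Cofactor expansion gives p(lambda) = lambda^3 + 7·lambda^2 - 96·lambda - 432.
Since p(-12) = 0, lambda = -12 is a root.
Factor out (lambda + 12): p(lambda) = (lambda + 12)·(lambda^2 - 5·lambda - 36).
The quadratic factors as (lambda + 4)·(lambda - 9).
Eigenvalues: -12, -4, 9.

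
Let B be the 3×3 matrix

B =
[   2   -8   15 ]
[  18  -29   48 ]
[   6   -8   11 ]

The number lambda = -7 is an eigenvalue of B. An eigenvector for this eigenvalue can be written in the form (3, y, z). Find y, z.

We need (B + 7I)v = 0.
B + 7I = [[9, -8, 15], [18, -22, 48], [6, -8, 18]].
Row 1: (9)·3 + (-8)·y + (15)·z = 0
Row 2: (18)·3 + (-22)·y + (48)·z = 0
Row 3: (6)·3 + (-8)·y + (18)·z = 0
Solving gives y = 9, z = 3.
Check: B·(3, 9, 3) = (-21, -63, -21) = -7·(3, 9, 3).

9, 3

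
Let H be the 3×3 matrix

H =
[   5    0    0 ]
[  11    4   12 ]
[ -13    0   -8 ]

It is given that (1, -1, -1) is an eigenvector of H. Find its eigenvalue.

5

Compute Hv: H·(1, -1, -1) = (5, -5, -5).
Since Hv = λv, compare component 1: 5 = λ·1, so λ = 5.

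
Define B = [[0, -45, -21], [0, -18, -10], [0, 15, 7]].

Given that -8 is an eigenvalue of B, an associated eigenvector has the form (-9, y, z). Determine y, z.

-3, 3

We need (B + 8I)v = 0.
B + 8I = [[8, -45, -21], [0, -10, -10], [0, 15, 15]].
Row 1: (8)·-9 + (-45)·y + (-21)·z = 0
Row 2: (0)·-9 + (-10)·y + (-10)·z = 0
Row 3: (0)·-9 + (15)·y + (15)·z = 0
Solving gives y = -3, z = 3.
Check: B·(-9, -3, 3) = (72, 24, -24) = -8·(-9, -3, 3).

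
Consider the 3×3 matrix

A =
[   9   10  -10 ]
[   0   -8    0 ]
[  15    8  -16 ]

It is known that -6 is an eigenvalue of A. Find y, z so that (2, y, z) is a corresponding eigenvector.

We need (A + 6I)v = 0.
A + 6I = [[15, 10, -10], [0, -2, 0], [15, 8, -10]].
Row 1: (15)·2 + (10)·y + (-10)·z = 0
Row 2: (0)·2 + (-2)·y + (0)·z = 0
Row 3: (15)·2 + (8)·y + (-10)·z = 0
Solving gives y = 0, z = 3.
Check: A·(2, 0, 3) = (-12, 0, -18) = -6·(2, 0, 3).

0, 3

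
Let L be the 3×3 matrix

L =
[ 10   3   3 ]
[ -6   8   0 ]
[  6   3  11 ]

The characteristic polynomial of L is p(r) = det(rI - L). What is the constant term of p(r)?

-880

p(r) = r^3 - 29r^2 + 278r - 880.
The constant term is -880.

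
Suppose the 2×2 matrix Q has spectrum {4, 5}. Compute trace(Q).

9

trace(Q) is the sum of the eigenvalues: (4) + (5) = 9.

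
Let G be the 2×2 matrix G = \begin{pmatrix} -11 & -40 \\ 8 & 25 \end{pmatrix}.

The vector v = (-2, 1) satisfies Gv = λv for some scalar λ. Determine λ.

Compute Gv: G·(-2, 1) = (-18, 9).
Since Gv = λv, compare component 1: -18 = λ·-2, so λ = 9.

9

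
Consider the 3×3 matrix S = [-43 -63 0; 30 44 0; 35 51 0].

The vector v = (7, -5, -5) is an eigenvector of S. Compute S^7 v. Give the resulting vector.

First find the eigenvalue: Sv = (14, -10, -10) = 2·(7, -5, -5), so λ = 2.
Then S^7 v = λ^7·v = 2^7·(7, -5, -5) = 128·(7, -5, -5) = (896, -640, -640).

(896, -640, -640)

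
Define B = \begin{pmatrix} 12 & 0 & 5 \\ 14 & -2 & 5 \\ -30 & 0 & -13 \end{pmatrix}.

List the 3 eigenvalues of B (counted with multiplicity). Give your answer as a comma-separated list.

-3, -2, 2

Set up det(μI - B) = 0.
Expanding the 3×3 determinant: p(μ) = μ^3 + 3μ^2 - 4μ - 12.
Rational-root test: μ = -2 gives p(-2) = 0.
Dividing by (μ + 2) leaves μ^2 + μ - 6.
The quadratic factors as (μ + 3)·(μ - 2).
Eigenvalues: -3, -2, 2.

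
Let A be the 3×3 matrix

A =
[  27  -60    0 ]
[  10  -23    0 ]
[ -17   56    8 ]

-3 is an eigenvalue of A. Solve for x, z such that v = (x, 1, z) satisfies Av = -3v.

2, -2

We need (A + 3I)v = 0.
A + 3I = [[30, -60, 0], [10, -20, 0], [-17, 56, 11]].
Row 1: (30)·x + (-60)·1 + (0)·z = 0
Row 2: (10)·x + (-20)·1 + (0)·z = 0
Row 3: (-17)·x + (56)·1 + (11)·z = 0
Solving gives x = 2, z = -2.
Check: A·(2, 1, -2) = (-6, -3, 6) = -3·(2, 1, -2).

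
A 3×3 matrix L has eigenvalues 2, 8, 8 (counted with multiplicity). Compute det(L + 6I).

1568

If L has eigenvalues 2, 8, 8, then L + 6I has eigenvalues 8, 14, 14.
det(L + 6I) = (8) · (14) · (14) = 1568.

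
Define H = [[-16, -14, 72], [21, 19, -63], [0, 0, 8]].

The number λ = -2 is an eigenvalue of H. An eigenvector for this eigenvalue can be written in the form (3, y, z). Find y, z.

We need (H + 2I)v = 0.
H + 2I = [[-14, -14, 72], [21, 21, -63], [0, 0, 10]].
Row 1: (-14)·3 + (-14)·y + (72)·z = 0
Row 2: (21)·3 + (21)·y + (-63)·z = 0
Row 3: (0)·3 + (0)·y + (10)·z = 0
Solving gives y = -3, z = 0.
Check: H·(3, -3, 0) = (-6, 6, 0) = -2·(3, -3, 0).

-3, 0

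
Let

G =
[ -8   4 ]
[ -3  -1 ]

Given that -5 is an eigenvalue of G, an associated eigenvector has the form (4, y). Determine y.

We need (G + 5I)v = 0.
G + 5I = [[-3, 4], [-3, 4]].
Row 1: (-3)·4 + (4)·y = 0
Row 2: (-3)·4 + (4)·y = 0
Solving gives y = 3.
Check: G·(4, 3) = (-20, -15) = -5·(4, 3).

3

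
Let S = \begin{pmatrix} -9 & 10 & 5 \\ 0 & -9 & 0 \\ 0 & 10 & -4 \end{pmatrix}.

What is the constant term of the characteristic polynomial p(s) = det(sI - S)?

324

p(0) = det(0·I − S) = det(−S) = (−1)^3·det(S).
det(S) = -324, so p(0) = 324.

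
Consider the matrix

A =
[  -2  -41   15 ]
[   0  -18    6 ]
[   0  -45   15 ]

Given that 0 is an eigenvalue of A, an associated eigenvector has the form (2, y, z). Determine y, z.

1, 3

We need (A)v = 0.
A = [[-2, -41, 15], [0, -18, 6], [0, -45, 15]].
Row 1: (-2)·2 + (-41)·y + (15)·z = 0
Row 2: (0)·2 + (-18)·y + (6)·z = 0
Row 3: (0)·2 + (-45)·y + (15)·z = 0
Solving gives y = 1, z = 3.
Check: A·(2, 1, 3) = (0, 0, 0) = 0·(2, 1, 3).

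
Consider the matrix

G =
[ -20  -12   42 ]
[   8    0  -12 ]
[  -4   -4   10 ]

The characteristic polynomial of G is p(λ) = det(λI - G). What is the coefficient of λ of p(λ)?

p(λ) = λ^3 + 10λ^2 + 16λ.
The coefficient of λ is 16.

16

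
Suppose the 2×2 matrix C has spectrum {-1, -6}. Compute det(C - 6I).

84

If C has eigenvalues -1, -6, then C - 6I has eigenvalues -7, -12.
det(C - 6I) = (-7) · (-12) = 84.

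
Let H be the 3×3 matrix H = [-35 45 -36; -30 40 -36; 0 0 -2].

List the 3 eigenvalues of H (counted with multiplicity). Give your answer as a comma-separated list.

-5, -2, 10

Set up det(rI - H) = 0.
Expanding along the first row, p(r) = r^3 - 3r^2 - 60r - 100.
Rational-root test: r = -2 gives p(-2) = 0.
Factor out (r + 2): p(r) = (r + 2)·(r^2 - 5r - 50).
The quadratic factors as (r + 5)·(r - 10).
Eigenvalues: -5, -2, 10.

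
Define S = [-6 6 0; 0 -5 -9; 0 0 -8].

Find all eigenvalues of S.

S is upper triangular, so its eigenvalues are the diagonal entries.
Diagonal: -6, -5, -8.

-8, -6, -5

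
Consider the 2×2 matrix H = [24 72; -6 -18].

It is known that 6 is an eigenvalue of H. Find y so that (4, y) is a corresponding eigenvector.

We need (H - 6I)v = 0.
H - 6I = [[18, 72], [-6, -24]].
Row 1: (18)·4 + (72)·y = 0
Row 2: (-6)·4 + (-24)·y = 0
Solving gives y = -1.
Check: H·(4, -1) = (24, -6) = 6·(4, -1).

-1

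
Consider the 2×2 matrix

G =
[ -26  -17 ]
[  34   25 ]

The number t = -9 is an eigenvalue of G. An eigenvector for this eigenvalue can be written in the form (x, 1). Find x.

-1

We need (G + 9I)v = 0.
G + 9I = [[-17, -17], [34, 34]].
Row 1: (-17)·x + (-17)·1 = 0
Row 2: (34)·x + (34)·1 = 0
Solving gives x = -1.
Check: G·(-1, 1) = (9, -9) = -9·(-1, 1).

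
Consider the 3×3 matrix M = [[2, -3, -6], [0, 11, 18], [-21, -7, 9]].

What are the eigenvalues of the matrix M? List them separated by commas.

Set up det(tI - M) = 0.
Expanding the 3×3 determinant: p(t) = t^3 - 22t^2 + 139t - 198.
Since p(9) = 0, t = 9 is a root.
Dividing by (t - 9) leaves t^2 - 13t + 22.
The quadratic factors as (t - 2)·(t - 11).
Eigenvalues: 2, 9, 11.

2, 9, 11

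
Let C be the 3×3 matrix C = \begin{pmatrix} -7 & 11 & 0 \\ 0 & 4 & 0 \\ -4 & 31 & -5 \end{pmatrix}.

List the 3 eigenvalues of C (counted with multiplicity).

The characteristic polynomial is p(λ) = det(λI - C).
Expanding the 3×3 determinant: p(λ) = λ^3 + 8λ^2 - 13λ - 140.
Rational-root test: λ = -5 gives p(-5) = 0.
Factor out (λ + 5): p(λ) = (λ + 5)·(λ^2 + 3λ - 28).
The quadratic factors as (λ + 7)·(λ - 4).
Eigenvalues: -7, -5, 4.

-7, -5, 4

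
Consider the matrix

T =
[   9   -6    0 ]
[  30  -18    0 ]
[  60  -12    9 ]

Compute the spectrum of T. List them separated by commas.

The characteristic polynomial is p(μ) = det(μI - T).
Expanding along the first row, p(μ) = μ^3 - 63μ - 162.
Rational-root test: μ = -6 gives p(-6) = 0.
Dividing by (μ + 6) leaves μ^2 - 6μ - 27.
The quadratic factors as (μ + 3)·(μ - 9).
Eigenvalues: -6, -3, 9.

-6, -3, 9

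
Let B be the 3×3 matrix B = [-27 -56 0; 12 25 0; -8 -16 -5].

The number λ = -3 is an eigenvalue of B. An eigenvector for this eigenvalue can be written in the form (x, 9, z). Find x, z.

We need (B + 3I)v = 0.
B + 3I = [[-24, -56, 0], [12, 28, 0], [-8, -16, -2]].
Row 1: (-24)·x + (-56)·9 + (0)·z = 0
Row 2: (12)·x + (28)·9 + (0)·z = 0
Row 3: (-8)·x + (-16)·9 + (-2)·z = 0
Solving gives x = -21, z = 12.
Check: B·(-21, 9, 12) = (63, -27, -36) = -3·(-21, 9, 12).

-21, 12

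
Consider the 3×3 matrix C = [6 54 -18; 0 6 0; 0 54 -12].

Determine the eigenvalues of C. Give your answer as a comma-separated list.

-12, 6, 6

The characteristic polynomial is p(λ) = det(λI - C).
Cofactor expansion gives p(λ) = λ^3 - 108λ + 432.
Since p(-12) = 0, λ = -12 is a root.
Factor out (λ + 12): p(λ) = (λ + 12)·(λ^2 - 12λ + 36).
The quadratic factor is (λ - 6)^2.
Eigenvalues: -12, 6, 6.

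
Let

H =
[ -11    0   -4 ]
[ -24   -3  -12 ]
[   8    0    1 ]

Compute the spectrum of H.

Compute the characteristic polynomial p(λ) = det(λI - H).
Cofactor expansion gives p(λ) = λ^3 + 13λ^2 + 51λ + 63.
Since p(-3) = 0, λ = -3 is a root.
Factor out (λ + 3): p(λ) = (λ + 3)·(λ^2 + 10λ + 21).
The quadratic factors as (λ + 7)·(λ + 3).
Eigenvalues: -7, -3, -3.

-7, -3, -3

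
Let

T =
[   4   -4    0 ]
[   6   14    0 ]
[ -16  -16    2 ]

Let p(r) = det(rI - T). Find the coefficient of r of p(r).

p(r) = r^3 - 20r^2 + 116r - 160.
The coefficient of r is 116.

116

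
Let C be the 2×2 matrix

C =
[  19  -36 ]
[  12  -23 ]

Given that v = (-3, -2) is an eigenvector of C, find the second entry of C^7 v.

First find the eigenvalue: Cv = (15, 10) = -5·(-3, -2), so λ = -5.
Then C^7 v = λ^7·v = (-5)^7·(-3, -2) = -78125·(-3, -2) = (234375, 156250).

156250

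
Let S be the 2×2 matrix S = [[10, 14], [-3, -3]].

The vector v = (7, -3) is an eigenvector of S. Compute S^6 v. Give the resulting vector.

First find the eigenvalue: Sv = (28, -12) = 4·(7, -3), so λ = 4.
Then S^6 v = λ^6·v = 4^6·(7, -3) = 4096·(7, -3) = (28672, -12288).

(28672, -12288)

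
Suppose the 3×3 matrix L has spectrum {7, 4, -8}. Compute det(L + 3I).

-350

If L has eigenvalues 7, 4, -8, then L + 3I has eigenvalues 10, 7, -5.
det(L + 3I) = (10) · (7) · (-5) = -350.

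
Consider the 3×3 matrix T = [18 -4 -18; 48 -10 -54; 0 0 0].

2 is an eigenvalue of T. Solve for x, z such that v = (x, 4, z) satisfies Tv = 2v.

1, 0

We need (T - 2I)v = 0.
T - 2I = [[16, -4, -18], [48, -12, -54], [0, 0, -2]].
Row 1: (16)·x + (-4)·4 + (-18)·z = 0
Row 2: (48)·x + (-12)·4 + (-54)·z = 0
Row 3: (0)·x + (0)·4 + (-2)·z = 0
Solving gives x = 1, z = 0.
Check: T·(1, 4, 0) = (2, 8, 0) = 2·(1, 4, 0).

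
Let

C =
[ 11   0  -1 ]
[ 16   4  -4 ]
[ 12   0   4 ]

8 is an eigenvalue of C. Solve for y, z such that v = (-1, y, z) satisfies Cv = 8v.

We need (C - 8I)v = 0.
C - 8I = [[3, 0, -1], [16, -4, -4], [12, 0, -4]].
Row 1: (3)·-1 + (0)·y + (-1)·z = 0
Row 2: (16)·-1 + (-4)·y + (-4)·z = 0
Row 3: (12)·-1 + (0)·y + (-4)·z = 0
Solving gives y = -1, z = -3.
Check: C·(-1, -1, -3) = (-8, -8, -24) = 8·(-1, -1, -3).

-1, -3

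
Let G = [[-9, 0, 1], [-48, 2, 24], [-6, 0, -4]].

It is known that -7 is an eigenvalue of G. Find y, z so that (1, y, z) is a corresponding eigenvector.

We need (G + 7I)v = 0.
G + 7I = [[-2, 0, 1], [-48, 9, 24], [-6, 0, 3]].
Row 1: (-2)·1 + (0)·y + (1)·z = 0
Row 2: (-48)·1 + (9)·y + (24)·z = 0
Row 3: (-6)·1 + (0)·y + (3)·z = 0
Solving gives y = 0, z = 2.
Check: G·(1, 0, 2) = (-7, 0, -14) = -7·(1, 0, 2).

0, 2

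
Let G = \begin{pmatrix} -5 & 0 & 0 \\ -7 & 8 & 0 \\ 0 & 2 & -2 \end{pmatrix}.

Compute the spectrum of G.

G is lower triangular, so its eigenvalues are the diagonal entries.
Diagonal: -5, 8, -2.

-5, -2, 8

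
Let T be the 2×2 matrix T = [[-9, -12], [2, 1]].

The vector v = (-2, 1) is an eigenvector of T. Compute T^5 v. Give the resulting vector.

(486, -243)

First find the eigenvalue: Tv = (6, -3) = -3·(-2, 1), so λ = -3.
Then T^5 v = λ^5·v = (-3)^5·(-2, 1) = -243·(-2, 1) = (486, -243).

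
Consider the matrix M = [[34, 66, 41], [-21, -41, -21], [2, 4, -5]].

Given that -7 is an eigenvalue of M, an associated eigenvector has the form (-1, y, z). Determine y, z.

We need (M + 7I)v = 0.
M + 7I = [[41, 66, 41], [-21, -34, -21], [2, 4, 2]].
Row 1: (41)·-1 + (66)·y + (41)·z = 0
Row 2: (-21)·-1 + (-34)·y + (-21)·z = 0
Row 3: (2)·-1 + (4)·y + (2)·z = 0
Solving gives y = 0, z = 1.
Check: M·(-1, 0, 1) = (7, 0, -7) = -7·(-1, 0, 1).

0, 1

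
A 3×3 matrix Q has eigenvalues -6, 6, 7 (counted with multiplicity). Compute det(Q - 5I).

If Q has eigenvalues -6, 6, 7, then Q - 5I has eigenvalues -11, 1, 2.
det(Q - 5I) = (-11) · (1) · (2) = -22.

-22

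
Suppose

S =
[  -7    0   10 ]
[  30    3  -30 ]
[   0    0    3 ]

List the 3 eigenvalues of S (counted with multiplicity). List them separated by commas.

The characteristic polynomial is p(λ) = det(λI - S).
Expanding the 3×3 determinant: p(λ) = λ^3 + λ^2 - 33λ + 63.
Since p(3) = 0, λ = 3 is a root.
Dividing by (λ - 3) leaves λ^2 + 4λ - 21.
The quadratic factors as (λ + 7)·(λ - 3).
Eigenvalues: -7, 3, 3.

-7, 3, 3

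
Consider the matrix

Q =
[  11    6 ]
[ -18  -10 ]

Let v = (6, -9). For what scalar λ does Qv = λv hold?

Compute Qv: Q·(6, -9) = (12, -18).
Since Qv = λv, compare component 1: 12 = λ·6, so λ = 2.

2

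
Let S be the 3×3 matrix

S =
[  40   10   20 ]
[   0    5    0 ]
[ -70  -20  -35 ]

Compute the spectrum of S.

0, 5, 5

The characteristic polynomial is p(t) = det(tI - S).
Cofactor expansion gives p(t) = t^3 - 10t^2 + 25t.
Try t = 5: p(5) = 0, so 5 is a root.
Factor out (t - 5): p(t) = (t - 5)·(t^2 - 5t).
The quadratic factors as t·(t - 5).
Eigenvalues: 0, 5, 5.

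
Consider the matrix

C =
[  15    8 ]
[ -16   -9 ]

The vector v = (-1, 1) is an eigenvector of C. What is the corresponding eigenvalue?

Compute Cv: C·(-1, 1) = (-7, 7).
Since Cv = λv, compare component 1: -7 = λ·-1, so λ = 7.

7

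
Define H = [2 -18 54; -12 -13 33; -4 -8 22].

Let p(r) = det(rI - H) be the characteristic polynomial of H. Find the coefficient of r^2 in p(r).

-11

The coefficient of r^2 of det(rI - H) is −trace(H).
trace(H) = (2) + (-13) + (22) = 11, so the coefficient is -11.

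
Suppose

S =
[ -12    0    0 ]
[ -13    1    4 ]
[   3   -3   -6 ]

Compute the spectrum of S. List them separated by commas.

Compute the characteristic polynomial p(s) = det(sI - S).
Expanding the 3×3 determinant: p(s) = s^3 + 17s^2 + 66s + 72.
Since p(-3) = 0, s = -3 is a root.
Factor out (s + 3): p(s) = (s + 3)·(s^2 + 14s + 24).
The quadratic factors as (s + 12)·(s + 2).
Eigenvalues: -12, -3, -2.

-12, -3, -2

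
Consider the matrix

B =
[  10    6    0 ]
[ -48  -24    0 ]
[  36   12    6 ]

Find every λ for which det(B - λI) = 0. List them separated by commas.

-8, -6, 6

Set up det(tI - B) = 0.
Cofactor expansion gives p(t) = t^3 + 8t^2 - 36t - 288.
Since p(-6) = 0, t = -6 is a root.
Factor out (t + 6): p(t) = (t + 6)·(t^2 + 2t - 48).
The quadratic factors as (t + 8)·(t - 6).
Eigenvalues: -8, -6, 6.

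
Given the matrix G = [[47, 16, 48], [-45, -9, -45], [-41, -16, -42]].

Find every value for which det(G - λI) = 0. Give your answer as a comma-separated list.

-9, -1, 6

Set up det(λI - G) = 0.
Expanding along the first row, p(λ) = λ^3 + 4λ^2 - 51λ - 54.
Rational-root test: λ = -9 gives p(-9) = 0.
Factor out (λ + 9): p(λ) = (λ + 9)·(λ^2 - 5λ - 6).
The quadratic factors as (λ + 1)·(λ - 6).
Eigenvalues: -9, -1, 6.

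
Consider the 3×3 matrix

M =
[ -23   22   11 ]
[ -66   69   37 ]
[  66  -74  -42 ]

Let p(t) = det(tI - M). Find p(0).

p(0) = det(0·I − M) = det(−M) = (−1)^3·det(M).
det(M) = 50, so p(0) = -50.

-50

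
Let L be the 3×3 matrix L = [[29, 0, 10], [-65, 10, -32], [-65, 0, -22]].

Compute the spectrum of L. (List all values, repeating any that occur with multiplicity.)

3, 4, 10

Compute the characteristic polynomial p(λ) = det(λI - L).
Expanding the 3×3 determinant: p(λ) = λ^3 - 17λ^2 + 82λ - 120.
Try λ = 3: p(3) = 0, so 3 is a root.
Factor out (λ - 3): p(λ) = (λ - 3)·(λ^2 - 14λ + 40).
The quadratic factors as (λ - 4)·(λ - 10).
Eigenvalues: 3, 4, 10.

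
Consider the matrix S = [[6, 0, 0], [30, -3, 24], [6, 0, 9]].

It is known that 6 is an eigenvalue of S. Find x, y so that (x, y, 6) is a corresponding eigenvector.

-3, 6

We need (S - 6I)v = 0.
S - 6I = [[0, 0, 0], [30, -9, 24], [6, 0, 3]].
Row 1: (0)·x + (0)·y + (0)·6 = 0
Row 2: (30)·x + (-9)·y + (24)·6 = 0
Row 3: (6)·x + (0)·y + (3)·6 = 0
Solving gives x = -3, y = 6.
Check: S·(-3, 6, 6) = (-18, 36, 36) = 6·(-3, 6, 6).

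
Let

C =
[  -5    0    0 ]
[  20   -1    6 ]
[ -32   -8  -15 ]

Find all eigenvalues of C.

Set up det(rI - C) = 0.
Cofactor expansion gives p(r) = r^3 + 21r^2 + 143r + 315.
Try r = -5: p(-5) = 0, so -5 is a root.
Dividing by (r + 5) leaves r^2 + 16r + 63.
The quadratic factors as (r + 9)·(r + 7).
Eigenvalues: -9, -7, -5.

-9, -7, -5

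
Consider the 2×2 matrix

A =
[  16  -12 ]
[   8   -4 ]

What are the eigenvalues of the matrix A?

det(A - rI) = (16 - r)(-4 - r) - (-12)·(8) = r^2 - 12r + 32.
This factors as (r - 4)·(r - 8) = 0.
Eigenvalues: 4, 8.

4, 8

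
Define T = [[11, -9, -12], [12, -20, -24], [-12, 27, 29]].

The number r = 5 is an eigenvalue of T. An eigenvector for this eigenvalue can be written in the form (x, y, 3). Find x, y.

We need (T - 5I)v = 0.
T - 5I = [[6, -9, -12], [12, -25, -24], [-12, 27, 24]].
Row 1: (6)·x + (-9)·y + (-12)·3 = 0
Row 2: (12)·x + (-25)·y + (-24)·3 = 0
Row 3: (-12)·x + (27)·y + (24)·3 = 0
Solving gives x = 6, y = 0.
Check: T·(6, 0, 3) = (30, 0, 15) = 5·(6, 0, 3).

6, 0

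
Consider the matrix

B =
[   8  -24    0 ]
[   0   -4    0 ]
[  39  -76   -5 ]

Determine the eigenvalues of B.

-5, -4, 8

Compute the characteristic polynomial p(s) = det(sI - B).
Expanding along the first row, p(s) = s^3 + s^2 - 52s - 160.
Rational-root test: s = -4 gives p(-4) = 0.
Dividing by (s + 4) leaves s^2 - 3s - 40.
The quadratic factors as (s + 5)·(s - 8).
Eigenvalues: -5, -4, 8.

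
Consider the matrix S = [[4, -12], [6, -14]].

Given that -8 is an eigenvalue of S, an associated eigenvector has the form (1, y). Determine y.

We need (S + 8I)v = 0.
S + 8I = [[12, -12], [6, -6]].
Row 1: (12)·1 + (-12)·y = 0
Row 2: (6)·1 + (-6)·y = 0
Solving gives y = 1.
Check: S·(1, 1) = (-8, -8) = -8·(1, 1).

1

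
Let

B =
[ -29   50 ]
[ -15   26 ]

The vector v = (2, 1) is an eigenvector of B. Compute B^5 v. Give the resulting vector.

(-2048, -1024)

First find the eigenvalue: Bv = (-8, -4) = -4·(2, 1), so λ = -4.
Then B^5 v = λ^5·v = (-4)^5·(2, 1) = -1024·(2, 1) = (-2048, -1024).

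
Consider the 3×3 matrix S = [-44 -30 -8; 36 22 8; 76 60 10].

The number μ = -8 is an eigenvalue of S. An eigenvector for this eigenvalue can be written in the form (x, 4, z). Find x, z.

-6, 12

We need (S + 8I)v = 0.
S + 8I = [[-36, -30, -8], [36, 30, 8], [76, 60, 18]].
Row 1: (-36)·x + (-30)·4 + (-8)·z = 0
Row 2: (36)·x + (30)·4 + (8)·z = 0
Row 3: (76)·x + (60)·4 + (18)·z = 0
Solving gives x = -6, z = 12.
Check: S·(-6, 4, 12) = (48, -32, -96) = -8·(-6, 4, 12).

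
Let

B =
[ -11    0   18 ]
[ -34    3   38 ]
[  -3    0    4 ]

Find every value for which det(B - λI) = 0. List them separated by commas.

The characteristic polynomial is p(λ) = det(λI - B).
Expanding the 3×3 determinant: p(λ) = λ^3 + 4λ^2 - 11λ - 30.
Try λ = -5: p(-5) = 0, so -5 is a root.
Dividing by (λ + 5) leaves λ^2 - λ - 6.
The quadratic factors as (λ + 2)·(λ - 3).
Eigenvalues: -5, -2, 3.

-5, -2, 3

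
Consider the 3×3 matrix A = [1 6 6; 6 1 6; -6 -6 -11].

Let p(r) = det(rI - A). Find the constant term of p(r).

-25

p(r) = r^3 + 9r^2 + 15r - 25.
The constant term is -25.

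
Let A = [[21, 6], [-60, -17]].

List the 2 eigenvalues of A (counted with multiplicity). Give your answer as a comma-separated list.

det(A - sI) = (21 - s)(-17 - s) - (6)·(-60) = s^2 - 4s + 3.
This factors as (s - 1)·(s - 3) = 0.
Eigenvalues: 1, 3.

1, 3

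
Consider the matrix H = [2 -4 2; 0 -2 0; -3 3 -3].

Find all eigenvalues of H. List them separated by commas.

The characteristic polynomial is p(λ) = det(λI - H).
Expanding along the first row, p(λ) = λ^3 + 3λ^2 + 2λ.
Try λ = -1: p(-1) = 0, so -1 is a root.
Factor out (λ + 1): p(λ) = (λ + 1)·(λ^2 + 2λ).
The quadratic factors as (λ + 2)·λ.
Eigenvalues: -2, -1, 0.

-2, -1, 0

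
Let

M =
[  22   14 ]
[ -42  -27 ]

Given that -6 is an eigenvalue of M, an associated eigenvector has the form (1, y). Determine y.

-2

We need (M + 6I)v = 0.
M + 6I = [[28, 14], [-42, -21]].
Row 1: (28)·1 + (14)·y = 0
Row 2: (-42)·1 + (-21)·y = 0
Solving gives y = -2.
Check: M·(1, -2) = (-6, 12) = -6·(1, -2).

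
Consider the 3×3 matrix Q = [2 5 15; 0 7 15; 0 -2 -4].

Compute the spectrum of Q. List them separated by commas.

Set up det(tI - Q) = 0.
Expanding along the first row, p(t) = t^3 - 5t^2 + 8t - 4.
Try t = 1: p(1) = 0, so 1 is a root.
Dividing by (t - 1) leaves t^2 - 4t + 4.
The quadratic factor is (t - 2)^2.
Eigenvalues: 1, 2, 2.

1, 2, 2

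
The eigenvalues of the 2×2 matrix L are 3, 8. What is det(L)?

det(L) is the product of the eigenvalues: (3) · (8) = 24.

24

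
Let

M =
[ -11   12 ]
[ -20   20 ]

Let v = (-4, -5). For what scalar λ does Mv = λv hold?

4

Compute Mv: M·(-4, -5) = (-16, -20).
Since Mv = λv, compare component 1: -16 = λ·-4, so λ = 4.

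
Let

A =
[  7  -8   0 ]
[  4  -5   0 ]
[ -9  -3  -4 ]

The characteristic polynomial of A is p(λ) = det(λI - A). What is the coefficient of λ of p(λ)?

p(λ) = λ^3 + 2λ^2 - 11λ - 12.
The coefficient of λ is -11.

-11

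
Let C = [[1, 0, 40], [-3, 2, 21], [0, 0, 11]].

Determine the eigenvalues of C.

1, 2, 11

The characteristic polynomial is p(λ) = det(λI - C).
Expanding the 3×3 determinant: p(λ) = λ^3 - 14λ^2 + 35λ - 22.
Try λ = 11: p(11) = 0, so 11 is a root.
Dividing by (λ - 11) leaves λ^2 - 3λ + 2.
The quadratic factors as (λ - 1)·(λ - 2).
Eigenvalues: 1, 2, 11.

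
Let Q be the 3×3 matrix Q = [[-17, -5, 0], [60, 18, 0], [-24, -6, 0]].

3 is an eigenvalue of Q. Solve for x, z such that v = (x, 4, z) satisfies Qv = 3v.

We need (Q - 3I)v = 0.
Q - 3I = [[-20, -5, 0], [60, 15, 0], [-24, -6, -3]].
Row 1: (-20)·x + (-5)·4 + (0)·z = 0
Row 2: (60)·x + (15)·4 + (0)·z = 0
Row 3: (-24)·x + (-6)·4 + (-3)·z = 0
Solving gives x = -1, z = 0.
Check: Q·(-1, 4, 0) = (-3, 12, 0) = 3·(-1, 4, 0).

-1, 0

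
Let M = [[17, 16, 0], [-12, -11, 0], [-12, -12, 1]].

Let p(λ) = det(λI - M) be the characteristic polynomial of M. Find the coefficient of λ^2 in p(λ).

-7

The coefficient of λ^2 of det(λI - M) is −trace(M).
trace(M) = (17) + (-11) + (1) = 7, so the coefficient is -7.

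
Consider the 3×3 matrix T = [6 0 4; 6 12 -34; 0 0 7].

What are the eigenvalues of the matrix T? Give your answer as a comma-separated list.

Compute the characteristic polynomial p(lambda) = det(lambda·I - T).
Expanding the 3×3 determinant: p(lambda) = lambda^3 - 25·lambda^2 + 198·lambda - 504.
Since p(7) = 0, lambda = 7 is a root.
Dividing by (lambda - 7) leaves lambda^2 - 18·lambda + 72.
The quadratic factors as (lambda - 6)·(lambda - 12).
Eigenvalues: 6, 7, 12.

6, 7, 12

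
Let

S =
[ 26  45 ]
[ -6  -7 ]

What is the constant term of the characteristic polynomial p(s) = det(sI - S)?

p(0) = det(0·I − S) = det(−S) = (−1)^2·det(S).
det(S) = 88, so p(0) = 88.

88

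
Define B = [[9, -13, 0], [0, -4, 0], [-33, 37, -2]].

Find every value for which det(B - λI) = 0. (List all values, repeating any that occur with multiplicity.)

-4, -2, 9

Set up det(sI - B) = 0.
Expanding along the first row, p(s) = s^3 - 3s^2 - 46s - 72.
Since p(-2) = 0, s = -2 is a root.
Factor out (s + 2): p(s) = (s + 2)·(s^2 - 5s - 36).
The quadratic factors as (s + 4)·(s - 9).
Eigenvalues: -4, -2, 9.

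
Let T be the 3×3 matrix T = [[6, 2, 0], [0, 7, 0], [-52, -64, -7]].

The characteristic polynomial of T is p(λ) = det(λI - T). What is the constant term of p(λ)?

294

p(λ) = λ^3 - 6λ^2 - 49λ + 294.
The constant term is 294.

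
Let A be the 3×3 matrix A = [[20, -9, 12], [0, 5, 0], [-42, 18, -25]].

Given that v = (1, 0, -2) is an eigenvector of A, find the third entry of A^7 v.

First find the eigenvalue: Av = (-4, 0, 8) = -4·(1, 0, -2), so λ = -4.
Then A^7 v = λ^7·v = (-4)^7·(1, 0, -2) = -16384·(1, 0, -2) = (-16384, 0, 32768).

32768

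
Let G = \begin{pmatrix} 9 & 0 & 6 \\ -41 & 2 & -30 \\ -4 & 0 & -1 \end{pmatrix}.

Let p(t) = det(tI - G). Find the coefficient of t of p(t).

31

p(t) = t^3 - 10t^2 + 31t - 30.
The coefficient of t is 31.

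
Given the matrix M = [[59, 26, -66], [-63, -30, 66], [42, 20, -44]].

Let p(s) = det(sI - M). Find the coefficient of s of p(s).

p(s) = s^3 + 15s^2 + 44s.
The coefficient of s is 44.

44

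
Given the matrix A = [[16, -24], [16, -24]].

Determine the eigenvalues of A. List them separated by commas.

-8, 0

det(A - sI) = (16 - s)(-24 - s) - (-24)·(16) = s^2 + 8s.
This factors as (s + 8)·s = 0.
Eigenvalues: -8, 0.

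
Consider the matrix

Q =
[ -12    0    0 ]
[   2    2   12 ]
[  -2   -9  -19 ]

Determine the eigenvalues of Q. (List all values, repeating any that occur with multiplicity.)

-12, -10, -7

Compute the characteristic polynomial p(s) = det(sI - Q).
Expanding along the first row, p(s) = s^3 + 29s^2 + 274s + 840.
Try s = -7: p(-7) = 0, so -7 is a root.
Dividing by (s + 7) leaves s^2 + 22s + 120.
The quadratic factors as (s + 12)·(s + 10).
Eigenvalues: -12, -10, -7.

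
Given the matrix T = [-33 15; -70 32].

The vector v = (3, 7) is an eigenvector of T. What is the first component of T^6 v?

192

First find the eigenvalue: Tv = (6, 14) = 2·(3, 7), so λ = 2.
Then T^6 v = λ^6·v = 2^6·(3, 7) = 64·(3, 7) = (192, 448).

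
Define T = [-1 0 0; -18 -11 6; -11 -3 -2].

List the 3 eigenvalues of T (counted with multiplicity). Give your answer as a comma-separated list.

Set up det(rI - T) = 0.
Expanding along the first row, p(r) = r^3 + 14r^2 + 53r + 40.
Since p(-5) = 0, r = -5 is a root.
Dividing by (r + 5) leaves r^2 + 9r + 8.
The quadratic factors as (r + 8)·(r + 1).
Eigenvalues: -8, -5, -1.

-8, -5, -1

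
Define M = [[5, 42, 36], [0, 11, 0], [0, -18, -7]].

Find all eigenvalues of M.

Compute the characteristic polynomial p(lambda) = det(lambda·I - M).
Cofactor expansion gives p(lambda) = lambda^3 - 9·lambda^2 - 57·lambda + 385.
Since p(-7) = 0, lambda = -7 is a root.
Factor out (lambda + 7): p(lambda) = (lambda + 7)·(lambda^2 - 16·lambda + 55).
The quadratic factors as (lambda - 5)·(lambda - 11).
Eigenvalues: -7, 5, 11.

-7, 5, 11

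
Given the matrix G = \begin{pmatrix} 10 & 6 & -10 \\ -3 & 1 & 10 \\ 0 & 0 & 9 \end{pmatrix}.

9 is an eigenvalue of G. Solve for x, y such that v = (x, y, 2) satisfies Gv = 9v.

We need (G - 9I)v = 0.
G - 9I = [[1, 6, -10], [-3, -8, 10], [0, 0, 0]].
Row 1: (1)·x + (6)·y + (-10)·2 = 0
Row 2: (-3)·x + (-8)·y + (10)·2 = 0
Row 3: (0)·x + (0)·y + (0)·2 = 0
Solving gives x = -4, y = 4.
Check: G·(-4, 4, 2) = (-36, 36, 18) = 9·(-4, 4, 2).

-4, 4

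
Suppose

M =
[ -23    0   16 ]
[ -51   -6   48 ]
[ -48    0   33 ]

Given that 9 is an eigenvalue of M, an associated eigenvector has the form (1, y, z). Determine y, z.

We need (M - 9I)v = 0.
M - 9I = [[-32, 0, 16], [-51, -15, 48], [-48, 0, 24]].
Row 1: (-32)·1 + (0)·y + (16)·z = 0
Row 2: (-51)·1 + (-15)·y + (48)·z = 0
Row 3: (-48)·1 + (0)·y + (24)·z = 0
Solving gives y = 3, z = 2.
Check: M·(1, 3, 2) = (9, 27, 18) = 9·(1, 3, 2).

3, 2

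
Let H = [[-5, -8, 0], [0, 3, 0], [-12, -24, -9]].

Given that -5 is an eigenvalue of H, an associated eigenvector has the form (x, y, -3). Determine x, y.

1, 0

We need (H + 5I)v = 0.
H + 5I = [[0, -8, 0], [0, 8, 0], [-12, -24, -4]].
Row 1: (0)·x + (-8)·y + (0)·-3 = 0
Row 2: (0)·x + (8)·y + (0)·-3 = 0
Row 3: (-12)·x + (-24)·y + (-4)·-3 = 0
Solving gives x = 1, y = 0.
Check: H·(1, 0, -3) = (-5, 0, 15) = -5·(1, 0, -3).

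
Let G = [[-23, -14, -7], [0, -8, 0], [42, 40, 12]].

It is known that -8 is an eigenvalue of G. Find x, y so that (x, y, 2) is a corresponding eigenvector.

0, -1

We need (G + 8I)v = 0.
G + 8I = [[-15, -14, -7], [0, 0, 0], [42, 40, 20]].
Row 1: (-15)·x + (-14)·y + (-7)·2 = 0
Row 2: (0)·x + (0)·y + (0)·2 = 0
Row 3: (42)·x + (40)·y + (20)·2 = 0
Solving gives x = 0, y = -1.
Check: G·(0, -1, 2) = (0, 8, -16) = -8·(0, -1, 2).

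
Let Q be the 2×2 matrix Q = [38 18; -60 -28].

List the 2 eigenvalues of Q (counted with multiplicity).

2, 8

det(Q - μI) = (38 - μ)(-28 - μ) - (18)·(-60) = μ^2 - 10μ + 16.
This factors as (μ - 2)·(μ - 8) = 0.
Eigenvalues: 2, 8.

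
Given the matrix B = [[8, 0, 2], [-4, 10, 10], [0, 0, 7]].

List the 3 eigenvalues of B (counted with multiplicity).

Compute the characteristic polynomial p(t) = det(tI - B).
Expanding along the first row, p(t) = t^3 - 25t^2 + 206t - 560.
Rational-root test: t = 7 gives p(7) = 0.
Dividing by (t - 7) leaves t^2 - 18t + 80.
The quadratic factors as (t - 8)·(t - 10).
Eigenvalues: 7, 8, 10.

7, 8, 10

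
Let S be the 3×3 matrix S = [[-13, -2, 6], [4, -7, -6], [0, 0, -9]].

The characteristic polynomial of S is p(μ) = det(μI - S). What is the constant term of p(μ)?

p(μ) = μ^3 + 29μ^2 + 279μ + 891.
The constant term is 891.

891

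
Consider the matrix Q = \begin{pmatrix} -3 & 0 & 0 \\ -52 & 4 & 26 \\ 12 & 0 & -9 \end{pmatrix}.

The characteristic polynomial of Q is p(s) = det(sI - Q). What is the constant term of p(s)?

-108

p(s) = s^3 + 8s^2 - 21s - 108.
The constant term is -108.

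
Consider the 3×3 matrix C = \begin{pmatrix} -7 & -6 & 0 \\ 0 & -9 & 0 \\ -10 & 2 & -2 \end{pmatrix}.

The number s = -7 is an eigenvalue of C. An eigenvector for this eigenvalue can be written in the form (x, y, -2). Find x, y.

-1, 0

We need (C + 7I)v = 0.
C + 7I = [[0, -6, 0], [0, -2, 0], [-10, 2, 5]].
Row 1: (0)·x + (-6)·y + (0)·-2 = 0
Row 2: (0)·x + (-2)·y + (0)·-2 = 0
Row 3: (-10)·x + (2)·y + (5)·-2 = 0
Solving gives x = -1, y = 0.
Check: C·(-1, 0, -2) = (7, 0, 14) = -7·(-1, 0, -2).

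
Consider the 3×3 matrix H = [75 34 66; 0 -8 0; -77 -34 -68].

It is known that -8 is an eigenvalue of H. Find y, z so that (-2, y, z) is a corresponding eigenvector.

We need (H + 8I)v = 0.
H + 8I = [[83, 34, 66], [0, 0, 0], [-77, -34, -60]].
Row 1: (83)·-2 + (34)·y + (66)·z = 0
Row 2: (0)·-2 + (0)·y + (0)·z = 0
Row 3: (-77)·-2 + (-34)·y + (-60)·z = 0
Solving gives y = 1, z = 2.
Check: H·(-2, 1, 2) = (16, -8, -16) = -8·(-2, 1, 2).

1, 2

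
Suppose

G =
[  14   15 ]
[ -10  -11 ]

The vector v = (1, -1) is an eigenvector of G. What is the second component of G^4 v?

-1

First find the eigenvalue: Gv = (-1, 1) = -1·(1, -1), so λ = -1.
Then G^4 v = λ^4·v = (-1)^4·(1, -1) = 1·(1, -1) = (1, -1).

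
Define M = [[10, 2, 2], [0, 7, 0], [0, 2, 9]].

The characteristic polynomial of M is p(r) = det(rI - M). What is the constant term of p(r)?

-630

p(r) = r^3 - 26r^2 + 223r - 630.
The constant term is -630.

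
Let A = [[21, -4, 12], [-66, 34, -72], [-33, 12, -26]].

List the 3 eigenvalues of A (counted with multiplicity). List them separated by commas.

Compute the characteristic polynomial p(λ) = det(λI - A).
Expanding along the first row, p(λ) = λ^3 - 29λ^2 + 280λ - 900.
Try λ = 9: p(9) = 0, so 9 is a root.
Dividing by (λ - 9) leaves λ^2 - 20λ + 100.
The quadratic factor is (λ - 10)^2.
Eigenvalues: 9, 10, 10.

9, 10, 10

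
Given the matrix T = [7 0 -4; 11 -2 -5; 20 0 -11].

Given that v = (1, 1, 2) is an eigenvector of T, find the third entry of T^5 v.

-2

First find the eigenvalue: Tv = (-1, -1, -2) = -1·(1, 1, 2), so λ = -1.
Then T^5 v = λ^5·v = (-1)^5·(1, 1, 2) = -1·(1, 1, 2) = (-1, -1, -2).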